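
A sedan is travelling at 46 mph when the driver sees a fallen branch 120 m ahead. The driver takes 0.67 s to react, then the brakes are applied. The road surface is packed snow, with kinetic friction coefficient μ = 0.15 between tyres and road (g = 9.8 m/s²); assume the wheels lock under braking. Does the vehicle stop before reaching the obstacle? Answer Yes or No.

No

46 mph × 0.44704 = 20.5638 m/s.
a = μg = 0.15 × 9.8 = 1.470 m/s².
Reaction distance = 20.5638 × 0.67 = 13.778 m.
Braking distance = v²/(2a) = 422.870 / 2.940 = 143.833 m.
Total stopping distance = 13.778 + 143.833 = 157.611 m, vs 120 m available — it cannot stop in time and overshoots by 157.611 − 120 = 37.611 m.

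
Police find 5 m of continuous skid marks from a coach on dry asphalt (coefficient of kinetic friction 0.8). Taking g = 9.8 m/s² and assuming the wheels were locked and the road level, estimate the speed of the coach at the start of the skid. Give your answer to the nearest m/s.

Deceleration a = μg = 0.8 × 9.8 = 7.840 m/s².
v = √(2a·d) = √(2 × 7.840 × 5) = √78.400 = 8.8544 m/s.

Initial speed ≈ 9 m/s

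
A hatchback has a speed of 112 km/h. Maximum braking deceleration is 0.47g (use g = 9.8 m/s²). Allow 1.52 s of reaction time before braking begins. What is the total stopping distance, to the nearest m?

Total stopping distance ≈ 152 m

112 km/h ÷ 3.6 = 31.1111 m/s.
a = 0.47 × 9.8 = 4.606 m/s².
Reaction distance = v·t_r = 31.1111 × 1.52 = 47.289 m.
Braking distance = v²/(2a) = 31.1111² / (2 × 4.606) = 967.901 / 9.212 = 105.070 m.
Total = 47.289 + 105.070 = 152.359 m.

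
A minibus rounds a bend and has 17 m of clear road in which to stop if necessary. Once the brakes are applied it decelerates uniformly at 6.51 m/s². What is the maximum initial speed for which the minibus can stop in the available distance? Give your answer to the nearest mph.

Maximum speed ≈ 33 mph

v²/(2a) = d ⇒ v = √(2 × 6.510 × 17) = √221.34 = 14.8775 m/s.
14.8775 m/s ÷ 0.44704 = 33.280 mph.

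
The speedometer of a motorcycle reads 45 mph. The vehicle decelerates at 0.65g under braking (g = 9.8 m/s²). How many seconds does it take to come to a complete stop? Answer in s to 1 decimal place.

45 mph × 0.44704 = 20.1168 m/s.
a = 0.65 × 9.8 = 6.370 m/s².
Braking time = v/a = 20.1168 / 6.370 = 3.158 s.

Braking time ≈ 3.2 s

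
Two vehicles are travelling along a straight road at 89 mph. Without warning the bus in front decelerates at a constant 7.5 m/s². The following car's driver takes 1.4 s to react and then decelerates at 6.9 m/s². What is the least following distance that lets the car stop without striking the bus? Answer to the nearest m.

Minimum gap ≈ 65 m

89 mph × 0.44704 = 39.7866 m/s.
Leader travels v²/(2a_L) = 1582.974 / 15.000 = 105.532 m before stopping.
Follower covers v·t_r = 39.7866 × 1.4 = 55.701 m while reacting, then v²/(2a_F) = 1582.974 / 13.800 = 114.708 m while braking, for a total of 55.701 + 114.708 = 170.409 m.
Since a_F ≤ a_L and the follower starts braking later, the follower is never slower than the leader, so the closest approach is when both have stopped.
Minimum gap = 170.409 − 105.532 = 64.877 m.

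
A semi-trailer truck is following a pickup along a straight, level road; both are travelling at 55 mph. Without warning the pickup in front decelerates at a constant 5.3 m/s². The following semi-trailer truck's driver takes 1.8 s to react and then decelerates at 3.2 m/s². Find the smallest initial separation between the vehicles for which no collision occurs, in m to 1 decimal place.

Minimum gap ≈ 81.7 m

55 mph × 0.44704 = 24.5872 m/s.
Leader travels v²/(2a_L) = 604.530 / 10.600 = 57.031 m before stopping.
Follower covers v·t_r = 24.5872 × 1.8 = 44.257 m while reacting, then v²/(2a_F) = 604.530 / 6.400 = 94.458 m while braking, for a total of 44.257 + 94.458 = 138.715 m.
Since a_F ≤ a_L and the follower starts braking later, the follower is never slower than the leader, so the closest approach is when both have stopped.
Minimum gap = 138.715 − 57.031 = 81.684 m.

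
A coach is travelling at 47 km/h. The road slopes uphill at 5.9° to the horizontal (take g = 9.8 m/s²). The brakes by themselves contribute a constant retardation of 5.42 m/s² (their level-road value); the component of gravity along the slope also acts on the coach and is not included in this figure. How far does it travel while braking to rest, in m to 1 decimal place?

47 km/h ÷ 3.6 = 13.0556 m/s.
Gravity along the uphill slope adds to the braking deceleration: a_eff = 5.420 + 9.8·sin 5.9° = 5.420 + 1.007 = 6.427 m/s².
Braking distance = v²/(2a) = 13.0556² / (2 × 6.427) = 170.449 / 12.854 = 13.260 m.

Braking distance ≈ 13.3 m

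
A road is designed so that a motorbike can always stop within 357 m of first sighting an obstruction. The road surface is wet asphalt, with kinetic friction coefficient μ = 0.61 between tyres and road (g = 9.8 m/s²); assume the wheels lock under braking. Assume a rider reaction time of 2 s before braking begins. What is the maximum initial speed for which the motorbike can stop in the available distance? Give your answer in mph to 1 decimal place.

a = μg = 0.61 × 9.8 = 5.978 m/s².
Stopping distance: v·t_r + v²/(2a) = 357 with t_r = 2 s and a = 5.978 m/s².
So v² + 23.912 v − 4268.29 = 0.
Positive root: v = −a·t_r + √((a·t_r)² + 2a·d) = −11.956 + √(142.946 + 4268.29) = 54.4611 m/s.
54.4611 m/s ÷ 0.44704 = 121.826 mph.

Maximum speed ≈ 121.8 mph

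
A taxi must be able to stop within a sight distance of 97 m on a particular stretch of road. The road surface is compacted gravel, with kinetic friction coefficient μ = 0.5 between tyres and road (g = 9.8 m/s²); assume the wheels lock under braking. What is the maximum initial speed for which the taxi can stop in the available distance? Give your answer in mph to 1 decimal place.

Maximum speed ≈ 69.0 mph

a = μg = 0.5 × 9.8 = 4.900 m/s².
v²/(2a) = d ⇒ v = √(2 × 4.900 × 97) = √950.60 = 30.8318 m/s.
30.8318 m/s ÷ 0.44704 = 68.969 mph.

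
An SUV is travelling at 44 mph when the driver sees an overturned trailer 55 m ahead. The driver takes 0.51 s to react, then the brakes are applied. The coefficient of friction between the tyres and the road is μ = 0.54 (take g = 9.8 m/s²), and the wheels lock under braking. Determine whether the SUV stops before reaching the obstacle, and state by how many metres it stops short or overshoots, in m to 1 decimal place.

Yes — it stops 8.4 m short of the obstacle

44 mph × 0.44704 = 19.6698 m/s.
a = μg = 0.54 × 9.8 = 5.292 m/s².
Reaction distance = 19.6698 × 0.51 = 10.032 m.
Braking distance = v²/(2a) = 386.901 / 10.584 = 36.555 m.
Total stopping distance = 10.032 + 36.555 = 46.587 m, vs 55 m available — it stops with 55 − 46.587 = 8.413 m to spare.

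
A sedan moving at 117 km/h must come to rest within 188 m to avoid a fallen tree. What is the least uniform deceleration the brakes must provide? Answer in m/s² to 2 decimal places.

117 km/h ÷ 3.6 = 32.5000 m/s.
v² = 2a·d ⇒ a = v²/(2d) = 32.5000² / (2 × 188.000) = 1056.250 / 376.000 = 2.8092 m/s².

Required deceleration ≈ 2.81 m/s²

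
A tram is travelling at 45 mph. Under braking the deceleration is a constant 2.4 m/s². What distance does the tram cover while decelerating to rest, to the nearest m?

45 mph × 0.44704 = 20.1168 m/s.
Braking distance = v²/(2a) = 20.1168² / (2 × 2.400) = 404.686 / 4.800 = 84.310 m.

Braking distance ≈ 84 m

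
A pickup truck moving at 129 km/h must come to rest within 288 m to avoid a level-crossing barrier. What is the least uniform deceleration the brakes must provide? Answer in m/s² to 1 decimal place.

129 km/h ÷ 3.6 = 35.8333 m/s.
v² = 2a·d ⇒ a = v²/(2d) = 35.8333² / (2 × 288.000) = 1284.025 / 576.000 = 2.2292 m/s².

Required deceleration ≈ 2.2 m/s²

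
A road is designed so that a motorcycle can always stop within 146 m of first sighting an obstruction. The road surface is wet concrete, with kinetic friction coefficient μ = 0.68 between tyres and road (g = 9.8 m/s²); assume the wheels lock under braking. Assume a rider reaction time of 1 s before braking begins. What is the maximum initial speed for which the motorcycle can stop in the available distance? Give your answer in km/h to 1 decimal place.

Maximum speed ≈ 136.6 km/h

a = μg = 0.68 × 9.8 = 6.664 m/s².
Stopping distance: v·t_r + v²/(2a) = 146 with t_r = 1 s and a = 6.664 m/s².
So v² + 13.328 v − 1945.89 = 0.
Positive root: v = −a·t_r + √((a·t_r)² + 2a·d) = −6.664 + √(44.409 + 1945.89) = 37.9488 m/s.
37.9488 m/s × 3.6 = 136.616 km/h.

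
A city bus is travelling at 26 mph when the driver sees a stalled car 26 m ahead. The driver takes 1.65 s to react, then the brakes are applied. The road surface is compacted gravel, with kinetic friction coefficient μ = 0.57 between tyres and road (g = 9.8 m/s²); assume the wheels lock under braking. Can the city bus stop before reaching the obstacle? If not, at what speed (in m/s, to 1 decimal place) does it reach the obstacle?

No — it strikes the obstacle at 7.7 m/s

26 mph × 0.44704 = 11.6230 m/s.
a = μg = 0.57 × 9.8 = 5.586 m/s².
Reaction distance = 11.6230 × 1.65 = 19.178 m.
Braking distance needed to stop: v²/(2a) = 135.094 / 11.172 = 12.092 m, so total needed = 19.178 + 12.092 = 31.270 m > 26 m — it cannot stop.
Distance remaining when braking begins: 26 − 19.178 = 6.822 m.
v² = v₀² − 2a·d = 135.094 − 2 × 5.586 × 6.822 = 58.879 m²/s².
v = √58.879 = 7.673 m/s.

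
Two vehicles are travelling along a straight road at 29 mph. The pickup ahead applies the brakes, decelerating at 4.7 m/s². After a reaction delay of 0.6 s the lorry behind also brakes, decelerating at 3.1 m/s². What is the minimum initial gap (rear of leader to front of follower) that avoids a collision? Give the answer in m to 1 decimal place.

29 mph × 0.44704 = 12.9642 m/s.
Leader travels v²/(2a_L) = 168.070 / 9.400 = 17.880 m before stopping.
Follower covers v·t_r = 12.9642 × 0.6 = 7.779 m while reacting, then v²/(2a_F) = 168.070 / 6.200 = 27.108 m while braking, for a total of 7.779 + 27.108 = 34.887 m.
Since a_F ≤ a_L and the follower starts braking later, the follower is never slower than the leader, so the closest approach is when both have stopped.
Minimum gap = 34.887 − 17.880 = 17.007 m.

Minimum gap ≈ 17.0 m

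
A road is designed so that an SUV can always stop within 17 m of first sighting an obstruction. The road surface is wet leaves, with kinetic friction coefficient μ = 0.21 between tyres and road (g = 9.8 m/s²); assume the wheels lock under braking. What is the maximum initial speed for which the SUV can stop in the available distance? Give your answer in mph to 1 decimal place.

Maximum speed ≈ 18.7 mph

a = μg = 0.21 × 9.8 = 2.058 m/s².
v²/(2a) = d ⇒ v = √(2 × 2.058 × 17) = √69.97 = 8.3648 m/s.
8.3648 m/s ÷ 0.44704 = 18.712 mph.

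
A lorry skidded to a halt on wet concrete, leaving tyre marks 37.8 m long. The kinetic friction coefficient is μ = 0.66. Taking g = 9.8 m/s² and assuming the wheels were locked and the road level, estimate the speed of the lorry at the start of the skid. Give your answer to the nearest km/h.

Initial speed ≈ 80 km/h

Deceleration a = μg = 0.66 × 9.8 = 6.468 m/s².
v = √(2a·d) = √(2 × 6.468 × 37.8) = √488.981 = 22.1129 m/s.
= 22.1129 × 3.6 = 79.606 km/h.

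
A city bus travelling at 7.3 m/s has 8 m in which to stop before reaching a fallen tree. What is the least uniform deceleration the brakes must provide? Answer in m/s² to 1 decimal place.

v² = 2a·d ⇒ a = v²/(2d) = 7.3000² / (2 × 8.000) = 53.290 / 16.000 = 3.3306 m/s².

Required deceleration ≈ 3.3 m/s²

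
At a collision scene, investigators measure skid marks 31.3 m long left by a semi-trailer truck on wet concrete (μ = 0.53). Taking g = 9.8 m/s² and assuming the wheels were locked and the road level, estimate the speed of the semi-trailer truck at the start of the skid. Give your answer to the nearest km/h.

Deceleration a = μg = 0.53 × 9.8 = 5.194 m/s².
v = √(2a·d) = √(2 × 5.194 × 31.3) = √325.144 = 18.0317 m/s.
= 18.0317 × 3.6 = 64.914 km/h.

Initial speed ≈ 65 km/h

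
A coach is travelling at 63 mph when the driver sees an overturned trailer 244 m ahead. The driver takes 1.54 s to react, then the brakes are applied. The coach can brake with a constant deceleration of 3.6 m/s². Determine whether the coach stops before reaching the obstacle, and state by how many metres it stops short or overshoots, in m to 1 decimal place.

63 mph × 0.44704 = 28.1635 m/s.
Reaction distance = 28.1635 × 1.54 = 43.372 m.
Braking distance = v²/(2a) = 793.183 / 7.200 = 110.164 m.
Total stopping distance = 43.372 + 110.164 = 153.536 m, vs 244 m available — it stops with 244 − 153.536 = 90.464 m to spare.

Yes — it stops 90.5 m short of the obstacle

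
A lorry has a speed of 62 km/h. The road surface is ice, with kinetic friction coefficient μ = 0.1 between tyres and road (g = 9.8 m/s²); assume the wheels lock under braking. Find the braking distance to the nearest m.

62 km/h ÷ 3.6 = 17.2222 m/s.
a = μg = 0.1 × 9.8 = 0.980 m/s².
Braking distance = v²/(2a) = 17.2222² / (2 × 0.980) = 296.604 / 1.960 = 151.329 m.

Braking distance ≈ 151 m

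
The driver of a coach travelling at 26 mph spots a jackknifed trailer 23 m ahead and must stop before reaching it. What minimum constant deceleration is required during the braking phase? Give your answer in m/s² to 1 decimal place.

Required deceleration ≈ 2.9 m/s²

26 mph × 0.44704 = 11.6230 m/s.
v² = 2a·d ⇒ a = v²/(2d) = 11.6230² / (2 × 23.000) = 135.094 / 46.000 = 2.9368 m/s².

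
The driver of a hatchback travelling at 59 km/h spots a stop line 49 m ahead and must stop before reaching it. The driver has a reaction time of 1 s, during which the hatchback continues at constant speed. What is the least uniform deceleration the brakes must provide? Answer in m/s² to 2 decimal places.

59 km/h ÷ 3.6 = 16.3889 m/s.
Distance covered during reaction = 16.3889 × 1 = 16.389 m.
Distance available for braking: 49 − 16.389 = 32.611 m.
v² = 2a·d ⇒ a = v²/(2d) = 16.3889² / (2 × 32.611) = 268.596 / 65.222 = 4.1182 m/s².

Required deceleration ≈ 4.12 m/s²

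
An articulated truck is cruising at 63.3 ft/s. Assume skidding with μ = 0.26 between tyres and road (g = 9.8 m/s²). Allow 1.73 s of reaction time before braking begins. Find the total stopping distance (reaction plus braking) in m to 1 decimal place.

Total stopping distance ≈ 106.4 m

63.3 ft/s × 0.3048 = 19.2938 m/s.
a = μg = 0.26 × 9.8 = 2.548 m/s².
Reaction distance = v·t_r = 19.2938 × 1.73 = 33.378 m.
Braking distance = v²/(2a) = 19.2938² / (2 × 2.548) = 372.251 / 5.096 = 73.048 m.
Total = 33.378 + 73.048 = 106.426 m.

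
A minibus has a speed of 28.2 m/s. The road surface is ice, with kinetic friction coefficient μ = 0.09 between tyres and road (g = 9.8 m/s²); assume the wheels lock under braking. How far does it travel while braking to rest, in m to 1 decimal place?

a = μg = 0.09 × 9.8 = 0.882 m/s².
Braking distance = v²/(2a) = 28.2000² / (2 × 0.882) = 795.240 / 1.764 = 450.816 m.

Braking distance ≈ 450.8 m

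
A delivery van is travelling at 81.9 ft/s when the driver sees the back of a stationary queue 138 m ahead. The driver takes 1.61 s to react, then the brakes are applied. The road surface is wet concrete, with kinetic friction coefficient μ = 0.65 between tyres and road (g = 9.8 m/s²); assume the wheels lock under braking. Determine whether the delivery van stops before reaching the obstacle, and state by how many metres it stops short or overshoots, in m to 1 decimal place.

Yes — it stops 48.9 m short of the obstacle

81.9 ft/s × 0.3048 = 24.9631 m/s.
a = μg = 0.65 × 9.8 = 6.370 m/s².
Reaction distance = 24.9631 × 1.61 = 40.191 m.
Braking distance = v²/(2a) = 623.156 / 12.740 = 48.913 m.
Total stopping distance = 40.191 + 48.913 = 89.104 m, vs 138 m available — it stops with 138 − 89.104 = 48.896 m to spare.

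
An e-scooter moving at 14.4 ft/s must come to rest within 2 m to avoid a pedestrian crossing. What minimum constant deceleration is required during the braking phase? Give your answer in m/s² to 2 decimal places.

Required deceleration ≈ 4.82 m/s²

14.4 ft/s × 0.3048 = 4.3891 m/s.
v² = 2a·d ⇒ a = v²/(2d) = 4.3891² / (2 × 2.000) = 19.264 / 4.000 = 4.8160 m/s².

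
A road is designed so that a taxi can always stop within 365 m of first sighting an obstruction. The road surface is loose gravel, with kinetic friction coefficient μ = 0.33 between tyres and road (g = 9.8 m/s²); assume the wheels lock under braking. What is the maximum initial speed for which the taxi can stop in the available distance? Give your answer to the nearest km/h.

a = μg = 0.33 × 9.8 = 3.234 m/s².
v²/(2a) = d ⇒ v = √(2 × 3.234 × 365) = √2360.82 = 48.5883 m/s.
48.5883 m/s × 3.6 = 174.918 km/h.

Maximum speed ≈ 175 km/h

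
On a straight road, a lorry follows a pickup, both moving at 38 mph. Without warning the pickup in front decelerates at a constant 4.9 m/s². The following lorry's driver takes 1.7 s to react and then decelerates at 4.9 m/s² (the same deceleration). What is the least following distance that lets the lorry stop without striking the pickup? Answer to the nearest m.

Minimum gap ≈ 29 m

38 mph × 0.44704 = 16.9875 m/s.
Leader travels v²/(2a_L) = 288.575 / 9.800 = 29.446 m before stopping.
Follower covers v·t_r = 16.9875 × 1.7 = 28.879 m while reacting, then v²/(2a_F) = 288.575 / 9.800 = 29.446 m while braking, for a total of 28.879 + 29.446 = 58.325 m.
Since a_F ≤ a_L and the follower starts braking later, the follower is never slower than the leader, so the closest approach is when both have stopped.
Minimum gap = 58.325 − 29.446 = 28.879 m.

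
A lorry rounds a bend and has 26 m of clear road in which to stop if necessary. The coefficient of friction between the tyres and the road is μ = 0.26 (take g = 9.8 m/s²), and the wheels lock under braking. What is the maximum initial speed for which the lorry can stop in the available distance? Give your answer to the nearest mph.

a = μg = 0.26 × 9.8 = 2.548 m/s².
v²/(2a) = d ⇒ v = √(2 × 2.548 × 26) = √132.50 = 11.5109 m/s.
11.5109 m/s ÷ 0.44704 = 25.749 mph.

Maximum speed ≈ 26 mph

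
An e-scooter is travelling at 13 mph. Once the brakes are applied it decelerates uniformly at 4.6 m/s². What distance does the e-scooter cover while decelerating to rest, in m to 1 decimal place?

Braking distance ≈ 3.7 m

13 mph × 0.44704 = 5.8115 m/s.
Braking distance = v²/(2a) = 5.8115² / (2 × 4.600) = 33.774 / 9.200 = 3.671 m.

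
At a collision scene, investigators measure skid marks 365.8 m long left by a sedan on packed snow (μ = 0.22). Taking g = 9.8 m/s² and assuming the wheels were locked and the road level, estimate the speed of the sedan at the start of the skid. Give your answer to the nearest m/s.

Deceleration a = μg = 0.22 × 9.8 = 2.156 m/s².
v = √(2a·d) = √(2 × 2.156 × 365.8) = √1577.330 = 39.7156 m/s.

Initial speed ≈ 40 m/s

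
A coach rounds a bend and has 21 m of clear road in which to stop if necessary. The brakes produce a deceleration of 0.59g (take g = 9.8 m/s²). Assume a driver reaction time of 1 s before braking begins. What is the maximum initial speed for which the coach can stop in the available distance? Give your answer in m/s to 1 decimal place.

a = 0.59 × 9.8 = 5.782 m/s².
Stopping distance: v·t_r + v²/(2a) = 21 with t_r = 1 s and a = 5.782 m/s².
So v² + 11.564 v − 242.84 = 0.
Positive root: v = −a·t_r + √((a·t_r)² + 2a·d) = −5.782 + √(33.432 + 242.84) = 10.8394 m/s.

Maximum speed ≈ 10.8 m/s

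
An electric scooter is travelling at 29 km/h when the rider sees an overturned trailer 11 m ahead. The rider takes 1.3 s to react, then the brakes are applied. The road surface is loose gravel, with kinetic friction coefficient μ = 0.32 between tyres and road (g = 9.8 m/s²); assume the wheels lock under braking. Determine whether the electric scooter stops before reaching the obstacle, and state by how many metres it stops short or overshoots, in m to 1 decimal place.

29 km/h ÷ 3.6 = 8.0556 m/s.
a = μg = 0.32 × 9.8 = 3.136 m/s².
Reaction distance = 8.0556 × 1.3 = 10.472 m.
Braking distance = v²/(2a) = 64.893 / 6.272 = 10.346 m.
Total stopping distance = 10.472 + 10.346 = 20.818 m, vs 11 m available — it cannot stop in time and overshoots by 20.818 − 11 = 9.818 m.

No — it overshoots by 9.8 m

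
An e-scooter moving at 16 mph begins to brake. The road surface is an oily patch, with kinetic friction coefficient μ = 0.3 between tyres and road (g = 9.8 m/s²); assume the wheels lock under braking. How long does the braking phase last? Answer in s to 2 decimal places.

Braking time ≈ 2.43 s

16 mph × 0.44704 = 7.1526 m/s.
a = μg = 0.3 × 9.8 = 2.940 m/s².
Braking time = v/a = 7.1526 / 2.940 = 2.433 s.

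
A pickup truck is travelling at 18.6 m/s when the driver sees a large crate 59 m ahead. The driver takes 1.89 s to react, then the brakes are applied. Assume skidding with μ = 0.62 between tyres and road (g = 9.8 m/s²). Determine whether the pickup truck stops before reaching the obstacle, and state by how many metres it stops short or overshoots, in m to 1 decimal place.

a = μg = 0.62 × 9.8 = 6.076 m/s².
Reaction distance = 18.6000 × 1.89 = 35.154 m.
Braking distance = v²/(2a) = 345.960 / 12.152 = 28.469 m.
Total stopping distance = 35.154 + 28.469 = 63.623 m, vs 59 m available — it cannot stop in time and overshoots by 63.623 − 59 = 4.623 m.

No — it overshoots by 4.6 m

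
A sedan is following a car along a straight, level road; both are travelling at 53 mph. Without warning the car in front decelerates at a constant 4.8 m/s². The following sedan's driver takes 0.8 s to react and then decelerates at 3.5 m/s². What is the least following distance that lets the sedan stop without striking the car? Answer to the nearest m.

Minimum gap ≈ 41 m

53 mph × 0.44704 = 23.6931 m/s.
Leader travels v²/(2a_L) = 561.363 / 9.600 = 58.475 m before stopping.
Follower covers v·t_r = 23.6931 × 0.8 = 18.954 m while reacting, then v²/(2a_F) = 561.363 / 7.000 = 80.195 m while braking, for a total of 18.954 + 80.195 = 99.149 m.
Since a_F ≤ a_L and the follower starts braking later, the follower is never slower than the leader, so the closest approach is when both have stopped.
Minimum gap = 99.149 − 58.475 = 40.674 m.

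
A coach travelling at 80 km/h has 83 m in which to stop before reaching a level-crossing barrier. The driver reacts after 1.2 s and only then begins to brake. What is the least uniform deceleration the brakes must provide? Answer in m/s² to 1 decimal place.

80 km/h ÷ 3.6 = 22.2222 m/s.
Distance covered during reaction = 22.2222 × 1.2 = 26.667 m.
Distance available for braking: 83 − 26.667 = 56.333 m.
v² = 2a·d ⇒ a = v²/(2d) = 22.2222² / (2 × 56.333) = 493.826 / 112.666 = 4.3831 m/s².

Required deceleration ≈ 4.4 m/s²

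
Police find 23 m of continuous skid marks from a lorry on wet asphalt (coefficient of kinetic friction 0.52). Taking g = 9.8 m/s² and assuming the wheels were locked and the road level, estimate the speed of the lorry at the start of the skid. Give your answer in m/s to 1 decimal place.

Initial speed ≈ 15.3 m/s

Deceleration a = μg = 0.52 × 9.8 = 5.096 m/s².
v = √(2a·d) = √(2 × 5.096 × 23) = √234.416 = 15.3106 m/s.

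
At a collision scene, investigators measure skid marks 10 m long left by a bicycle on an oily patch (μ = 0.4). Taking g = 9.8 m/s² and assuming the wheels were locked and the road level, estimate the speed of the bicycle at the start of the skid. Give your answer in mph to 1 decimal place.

Initial speed ≈ 19.8 mph

Deceleration a = μg = 0.4 × 9.8 = 3.920 m/s².
v = √(2a·d) = √(2 × 3.920 × 10) = √78.400 = 8.8544 m/s.
= 8.8544 ÷ 0.44704 = 19.807 mph.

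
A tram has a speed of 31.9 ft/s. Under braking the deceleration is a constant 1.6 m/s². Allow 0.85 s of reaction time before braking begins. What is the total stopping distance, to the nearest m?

Total stopping distance ≈ 38 m

31.9 ft/s × 0.3048 = 9.7231 m/s.
Reaction distance = v·t_r = 9.7231 × 0.85 = 8.265 m.
Braking distance = v²/(2a) = 9.7231² / (2 × 1.600) = 94.539 / 3.200 = 29.543 m.
Total = 8.265 + 29.543 = 37.808 m.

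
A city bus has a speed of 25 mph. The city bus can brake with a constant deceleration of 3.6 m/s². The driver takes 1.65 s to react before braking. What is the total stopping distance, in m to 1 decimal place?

Total stopping distance ≈ 35.8 m

25 mph × 0.44704 = 11.1760 m/s.
Reaction distance = v·t_r = 11.1760 × 1.65 = 18.440 m.
Braking distance = v²/(2a) = 11.1760² / (2 × 3.600) = 124.903 / 7.200 = 17.348 m.
Total = 18.440 + 17.348 = 35.788 m.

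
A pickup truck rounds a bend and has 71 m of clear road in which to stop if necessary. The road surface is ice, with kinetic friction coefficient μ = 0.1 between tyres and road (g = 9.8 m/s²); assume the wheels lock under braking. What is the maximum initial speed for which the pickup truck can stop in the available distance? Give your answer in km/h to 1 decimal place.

Maximum speed ≈ 42.5 km/h

a = μg = 0.1 × 9.8 = 0.980 m/s².
v²/(2a) = d ⇒ v = √(2 × 0.980 × 71) = √139.16 = 11.7966 m/s.
11.7966 m/s × 3.6 = 42.468 km/h.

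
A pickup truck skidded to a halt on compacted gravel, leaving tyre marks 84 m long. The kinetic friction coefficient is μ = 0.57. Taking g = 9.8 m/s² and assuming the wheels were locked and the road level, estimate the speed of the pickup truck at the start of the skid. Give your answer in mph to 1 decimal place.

Initial speed ≈ 68.5 mph

Deceleration a = μg = 0.57 × 9.8 = 5.586 m/s².
v = √(2a·d) = √(2 × 5.586 × 84) = √938.448 = 30.6341 m/s.
= 30.6341 ÷ 0.44704 = 68.527 mph.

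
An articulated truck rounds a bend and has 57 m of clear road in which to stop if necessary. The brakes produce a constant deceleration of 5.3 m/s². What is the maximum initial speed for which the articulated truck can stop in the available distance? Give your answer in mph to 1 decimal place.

v²/(2a) = d ⇒ v = √(2 × 5.300 × 57) = √604.20 = 24.5805 m/s.
24.5805 m/s ÷ 0.44704 = 54.985 mph.

Maximum speed ≈ 55.0 mph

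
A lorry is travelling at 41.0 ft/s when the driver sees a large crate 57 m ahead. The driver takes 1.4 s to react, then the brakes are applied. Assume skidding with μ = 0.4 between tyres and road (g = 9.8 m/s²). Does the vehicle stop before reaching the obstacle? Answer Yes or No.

Yes

41 ft/s × 0.3048 = 12.4968 m/s.
a = μg = 0.4 × 9.8 = 3.920 m/s².
Reaction distance = 12.4968 × 1.4 = 17.496 m.
Braking distance = v²/(2a) = 156.170 / 7.840 = 19.920 m.
Total stopping distance = 17.496 + 19.920 = 37.416 m, vs 57 m available — it stops with 57 − 37.416 = 19.584 m to spare.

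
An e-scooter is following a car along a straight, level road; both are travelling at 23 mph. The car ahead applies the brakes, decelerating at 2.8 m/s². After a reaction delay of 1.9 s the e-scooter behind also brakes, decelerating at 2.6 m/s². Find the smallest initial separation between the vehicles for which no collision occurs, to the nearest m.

23 mph × 0.44704 = 10.2819 m/s.
Leader travels v²/(2a_L) = 105.717 / 5.600 = 18.878 m before stopping.
Follower covers v·t_r = 10.2819 × 1.9 = 19.536 m while reacting, then v²/(2a_F) = 105.717 / 5.200 = 20.330 m while braking, for a total of 19.536 + 20.330 = 39.866 m.
Since a_F ≤ a_L and the follower starts braking later, the follower is never slower than the leader, so the closest approach is when both have stopped.
Minimum gap = 39.866 − 18.878 = 20.988 m.

Minimum gap ≈ 21 m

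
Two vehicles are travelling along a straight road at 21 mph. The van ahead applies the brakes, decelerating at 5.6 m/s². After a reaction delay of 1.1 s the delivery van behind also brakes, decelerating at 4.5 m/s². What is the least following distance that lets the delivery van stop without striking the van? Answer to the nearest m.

21 mph × 0.44704 = 9.3878 m/s.
Leader travels v²/(2a_L) = 88.131 / 11.200 = 7.869 m before stopping.
Follower covers v·t_r = 9.3878 × 1.1 = 10.327 m while reacting, then v²/(2a_F) = 88.131 / 9.000 = 9.792 m while braking, for a total of 10.327 + 9.792 = 20.119 m.
Since a_F ≤ a_L and the follower starts braking later, the follower is never slower than the leader, so the closest approach is when both have stopped.
Minimum gap = 20.119 − 7.869 = 12.250 m.

Minimum gap ≈ 12 m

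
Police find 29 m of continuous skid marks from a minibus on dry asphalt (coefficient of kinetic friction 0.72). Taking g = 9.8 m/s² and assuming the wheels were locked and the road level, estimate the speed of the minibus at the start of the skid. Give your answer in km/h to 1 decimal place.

Initial speed ≈ 72.8 km/h

Deceleration a = μg = 0.72 × 9.8 = 7.056 m/s².
v = √(2a·d) = √(2 × 7.056 × 29) = √409.248 = 20.2299 m/s.
= 20.2299 × 3.6 = 72.828 km/h.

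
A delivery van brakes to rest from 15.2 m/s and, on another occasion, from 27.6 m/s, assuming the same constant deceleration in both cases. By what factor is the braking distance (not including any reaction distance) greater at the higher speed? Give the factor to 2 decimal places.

Braking distance d = v²/(2a), so with a fixed, d ∝ v².
Factor = (27.6/15.2)² = 1.8158² = 3.2971.

Factor ≈ 3.30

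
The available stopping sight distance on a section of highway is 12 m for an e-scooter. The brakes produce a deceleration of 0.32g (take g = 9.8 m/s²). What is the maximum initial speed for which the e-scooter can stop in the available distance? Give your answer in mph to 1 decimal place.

Maximum speed ≈ 19.4 mph

a = 0.32 × 9.8 = 3.136 m/s².
v²/(2a) = d ⇒ v = √(2 × 3.136 × 12) = √75.26 = 8.6753 m/s.
8.6753 m/s ÷ 0.44704 = 19.406 mph.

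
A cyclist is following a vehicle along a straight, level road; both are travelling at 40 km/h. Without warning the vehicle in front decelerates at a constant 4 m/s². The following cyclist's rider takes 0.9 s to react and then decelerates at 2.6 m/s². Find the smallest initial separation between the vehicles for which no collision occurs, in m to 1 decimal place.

Minimum gap ≈ 18.3 m

40 km/h ÷ 3.6 = 11.1111 m/s.
Leader travels v²/(2a_L) = 123.457 / 8.000 = 15.432 m before stopping.
Follower covers v·t_r = 11.1111 × 0.9 = 10.000 m while reacting, then v²/(2a_F) = 123.457 / 5.200 = 23.742 m while braking, for a total of 10.000 + 23.742 = 33.742 m.
Since a_F ≤ a_L and the follower starts braking later, the follower is never slower than the leader, so the closest approach is when both have stopped.
Minimum gap = 33.742 − 15.432 = 18.310 m.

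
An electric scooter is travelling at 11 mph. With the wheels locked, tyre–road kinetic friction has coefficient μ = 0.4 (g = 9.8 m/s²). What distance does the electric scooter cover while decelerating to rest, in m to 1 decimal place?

Braking distance ≈ 3.1 m

11 mph × 0.44704 = 4.9174 m/s.
a = μg = 0.4 × 9.8 = 3.920 m/s².
Braking distance = v²/(2a) = 4.9174² / (2 × 3.920) = 24.181 / 7.840 = 3.084 m.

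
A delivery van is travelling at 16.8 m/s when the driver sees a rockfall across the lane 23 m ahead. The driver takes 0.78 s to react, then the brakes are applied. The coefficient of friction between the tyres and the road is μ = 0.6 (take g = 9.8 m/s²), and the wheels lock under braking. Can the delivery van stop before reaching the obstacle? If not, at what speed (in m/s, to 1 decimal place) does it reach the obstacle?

a = μg = 0.6 × 9.8 = 5.880 m/s².
Reaction distance = 16.8000 × 0.78 = 13.104 m.
Braking distance needed to stop: v²/(2a) = 282.240 / 11.760 = 24.000 m, so total needed = 13.104 + 24.000 = 37.104 m > 23 m — it cannot stop.
Distance remaining when braking begins: 23 − 13.104 = 9.896 m.
v² = v₀² − 2a·d = 282.240 − 2 × 5.880 × 9.896 = 165.863 m²/s².
v = √165.863 = 12.879 m/s.

No — it strikes the obstacle at 12.9 m/s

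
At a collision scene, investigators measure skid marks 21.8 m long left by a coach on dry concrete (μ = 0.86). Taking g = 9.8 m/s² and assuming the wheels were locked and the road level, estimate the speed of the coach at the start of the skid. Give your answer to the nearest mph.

Deceleration a = μg = 0.86 × 9.8 = 8.428 m/s².
v = √(2a·d) = √(2 × 8.428 × 21.8) = √367.461 = 19.1693 m/s.
= 19.1693 ÷ 0.44704 = 42.881 mph.

Initial speed ≈ 43 mph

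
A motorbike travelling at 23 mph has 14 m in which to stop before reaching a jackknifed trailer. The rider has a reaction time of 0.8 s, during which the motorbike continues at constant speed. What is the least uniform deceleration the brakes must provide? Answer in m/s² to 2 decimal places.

23 mph × 0.44704 = 10.2819 m/s.
Distance covered during reaction = 10.2819 × 0.8 = 8.226 m.
Distance available for braking: 14 − 8.226 = 5.774 m.
v² = 2a·d ⇒ a = v²/(2d) = 10.2819² / (2 × 5.774) = 105.717 / 11.548 = 9.1546 m/s².

Required deceleration ≈ 9.15 m/s²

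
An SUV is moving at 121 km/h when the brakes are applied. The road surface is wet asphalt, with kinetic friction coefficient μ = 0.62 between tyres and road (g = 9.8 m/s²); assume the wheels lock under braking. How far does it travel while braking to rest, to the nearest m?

121 km/h ÷ 3.6 = 33.6111 m/s.
a = μg = 0.62 × 9.8 = 6.076 m/s².
Braking distance = v²/(2a) = 33.6111² / (2 × 6.076) = 1129.706 / 12.152 = 92.965 m.

Braking distance ≈ 93 m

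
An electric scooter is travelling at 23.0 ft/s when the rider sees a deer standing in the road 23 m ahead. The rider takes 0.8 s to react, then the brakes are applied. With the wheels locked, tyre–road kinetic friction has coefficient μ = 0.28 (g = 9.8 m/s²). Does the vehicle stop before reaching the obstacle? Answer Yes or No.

23 ft/s × 0.3048 = 7.0104 m/s.
a = μg = 0.28 × 9.8 = 2.744 m/s².
Reaction distance = 7.0104 × 0.8 = 5.608 m.
Braking distance = v²/(2a) = 49.146 / 5.488 = 8.955 m.
Total stopping distance = 5.608 + 8.955 = 14.563 m, vs 23 m available — it stops with 23 − 14.563 = 8.437 m to spare.

Yes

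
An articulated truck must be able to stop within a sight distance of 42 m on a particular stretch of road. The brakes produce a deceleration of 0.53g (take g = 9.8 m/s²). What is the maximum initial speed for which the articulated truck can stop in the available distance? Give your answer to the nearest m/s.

Maximum speed ≈ 21 m/s

a = 0.53 × 9.8 = 5.194 m/s².
v²/(2a) = d ⇒ v = √(2 × 5.194 × 42) = √436.30 = 20.8878 m/s.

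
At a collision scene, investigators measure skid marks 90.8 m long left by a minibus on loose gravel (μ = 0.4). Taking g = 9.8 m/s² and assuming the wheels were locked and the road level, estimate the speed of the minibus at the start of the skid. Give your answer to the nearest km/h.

Initial speed ≈ 96 km/h

Deceleration a = μg = 0.4 × 9.8 = 3.920 m/s².
v = √(2a·d) = √(2 × 3.920 × 90.8) = √711.872 = 26.6809 m/s.
= 26.6809 × 3.6 = 96.051 km/h.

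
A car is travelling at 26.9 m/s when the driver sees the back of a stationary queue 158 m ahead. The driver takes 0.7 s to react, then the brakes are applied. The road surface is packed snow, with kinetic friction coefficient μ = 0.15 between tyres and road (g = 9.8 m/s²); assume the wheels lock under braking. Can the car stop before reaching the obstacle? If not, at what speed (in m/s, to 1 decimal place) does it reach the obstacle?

No — it strikes the obstacle at 17.7 m/s

a = μg = 0.15 × 9.8 = 1.470 m/s².
Reaction distance = 26.9000 × 0.7 = 18.830 m.
Braking distance needed to stop: v²/(2a) = 723.610 / 2.940 = 246.126 m, so total needed = 18.830 + 246.126 = 264.956 m > 158 m — it cannot stop.
Distance remaining when braking begins: 158 − 18.830 = 139.170 m.
v² = v₀² − 2a·d = 723.610 − 2 × 1.470 × 139.170 = 314.450 m²/s².
v = √314.450 = 17.733 m/s.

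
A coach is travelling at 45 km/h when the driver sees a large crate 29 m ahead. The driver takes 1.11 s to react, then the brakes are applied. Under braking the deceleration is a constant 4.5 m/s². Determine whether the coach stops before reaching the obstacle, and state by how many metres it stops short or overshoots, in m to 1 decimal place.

No — it overshoots by 2.2 m

45 km/h ÷ 3.6 = 12.5000 m/s.
Reaction distance = 12.5000 × 1.11 = 13.875 m.
Braking distance = v²/(2a) = 156.250 / 9.000 = 17.361 m.
Total stopping distance = 13.875 + 17.361 = 31.236 m, vs 29 m available — it cannot stop in time and overshoots by 31.236 − 29 = 2.236 m.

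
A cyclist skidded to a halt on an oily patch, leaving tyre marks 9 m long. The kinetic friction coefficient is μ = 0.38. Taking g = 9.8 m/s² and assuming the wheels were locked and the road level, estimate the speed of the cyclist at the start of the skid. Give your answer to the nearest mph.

Deceleration a = μg = 0.38 × 9.8 = 3.724 m/s².
v = √(2a·d) = √(2 × 3.724 × 9) = √67.032 = 8.1873 m/s.
= 8.1873 ÷ 0.44704 = 18.314 mph.

Initial speed ≈ 18 mph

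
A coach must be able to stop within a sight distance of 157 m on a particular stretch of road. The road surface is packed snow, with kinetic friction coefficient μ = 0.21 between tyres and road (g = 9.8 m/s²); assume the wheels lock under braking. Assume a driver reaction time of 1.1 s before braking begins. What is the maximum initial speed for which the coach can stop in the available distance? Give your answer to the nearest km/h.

Maximum speed ≈ 84 km/h

a = μg = 0.21 × 9.8 = 2.058 m/s².
Stopping distance: v·t_r + v²/(2a) = 157 with t_r = 1.1 s and a = 2.058 m/s².
So v² + 4.528 v − 646.21 = 0.
Positive root: v = −a·t_r + √((a·t_r)² + 2a·d) = −2.264 + √(5.126 + 646.21) = 23.2573 m/s.
23.2573 m/s × 3.6 = 83.726 km/h.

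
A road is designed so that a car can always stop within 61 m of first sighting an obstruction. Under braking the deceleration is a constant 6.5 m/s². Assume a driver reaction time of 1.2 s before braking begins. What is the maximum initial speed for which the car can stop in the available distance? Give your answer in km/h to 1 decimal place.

Stopping distance: v·t_r + v²/(2a) = 61 with t_r = 1.2 s and a = 6.500 m/s².
So v² + 15.600 v − 793.00 = 0.
Positive root: v = −a·t_r + √((a·t_r)² + 2a·d) = −7.800 + √(60.840 + 793.00) = 21.4205 m/s.
21.4205 m/s × 3.6 = 77.114 km/h.

Maximum speed ≈ 77.1 km/h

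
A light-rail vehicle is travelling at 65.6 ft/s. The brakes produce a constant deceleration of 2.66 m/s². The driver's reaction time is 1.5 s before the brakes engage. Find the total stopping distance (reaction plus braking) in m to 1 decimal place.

Total stopping distance ≈ 105.1 m

65.6 ft/s × 0.3048 = 19.9949 m/s.
Reaction distance = v·t_r = 19.9949 × 1.5 = 29.992 m.
Braking distance = v²/(2a) = 19.9949² / (2 × 2.660) = 399.796 / 5.320 = 75.150 m.
Total = 29.992 + 75.150 = 105.142 m.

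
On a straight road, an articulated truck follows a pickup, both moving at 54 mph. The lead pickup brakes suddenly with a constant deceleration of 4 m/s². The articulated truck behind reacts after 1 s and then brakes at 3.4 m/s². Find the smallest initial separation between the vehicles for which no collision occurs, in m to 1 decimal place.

54 mph × 0.44704 = 24.1402 m/s.
Leader travels v²/(2a_L) = 582.749 / 8.000 = 72.844 m before stopping.
Follower covers v·t_r = 24.1402 × 1 = 24.140 m while reacting, then v²/(2a_F) = 582.749 / 6.800 = 85.698 m while braking, for a total of 24.140 + 85.698 = 109.838 m.
Since a_F ≤ a_L and the follower starts braking later, the follower is never slower than the leader, so the closest approach is when both have stopped.
Minimum gap = 109.838 − 72.844 = 36.994 m.

Minimum gap ≈ 37.0 m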